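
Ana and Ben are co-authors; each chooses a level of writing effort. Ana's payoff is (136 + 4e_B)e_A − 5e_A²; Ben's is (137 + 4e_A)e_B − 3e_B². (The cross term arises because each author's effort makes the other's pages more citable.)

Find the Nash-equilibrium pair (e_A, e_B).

31, 43.5

Expanding Ana's payoff: 136e_A + 4e_Be_A − 5e_A².
∂π/∂e_A = 136 + 4e_B − 10e_A = 0, so e_A = 13.6 + 0.4e_B.
Likewise for Ben: e_B = 137/6 + (2/3)e_A.
Plugging e_B into Ana's best response: e_A = 13.6 + 0.4(137/6 + (2/3)e_A) ⇒ (11/15)e_A = 341/15, so e_A = 31.
Then e_B = 137/6 + (2/3)·31 = 43.5.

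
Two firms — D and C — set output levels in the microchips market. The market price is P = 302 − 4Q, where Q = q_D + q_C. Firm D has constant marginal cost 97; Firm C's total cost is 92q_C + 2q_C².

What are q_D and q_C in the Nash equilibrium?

Firm D's profit: π = q_D(302 − 4(q_D + q_C)) − 97q_D.
∂π/∂q_D = 205 − 8q_D − 4q_C = 0, so q_D = 25.625 − 0.5q_C.
For C: ∂π/∂q_C = 210 − 12q_C − 4q_D = 0 ⇒ q_C = 17.5 − (1/3)q_D.
Solving the two reaction functions simultaneously: (1 − (−0.5)(−1/3))q_D = 25.625 − 0.5·17.5, so (5/6)q_D = 16.875 and q_D = 20.25.
Then q_C = 17.5 − (1/3)·20.25 = 10.75.

20.25, 10.75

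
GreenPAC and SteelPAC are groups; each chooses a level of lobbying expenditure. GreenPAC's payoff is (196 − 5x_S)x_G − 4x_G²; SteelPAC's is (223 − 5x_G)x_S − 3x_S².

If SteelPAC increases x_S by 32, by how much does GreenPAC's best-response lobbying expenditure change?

-20

Expanding GreenPAC's payoff: 196x_G − 5x_Sx_G − 4x_G².
∂π/∂x_G = 196 − 5x_S − 8x_G = 0, so x_G = 24.5 − 0.625x_S.
The reaction-function slope is −0.625, so a 32-unit rise in x_S moves x_G by −0.625 × 32 = −20. GreenPAC's best response falls — the actions are strategic substitutes.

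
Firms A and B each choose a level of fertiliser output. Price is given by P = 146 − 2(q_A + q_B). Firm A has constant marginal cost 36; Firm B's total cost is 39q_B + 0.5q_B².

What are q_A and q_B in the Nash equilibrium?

Firm A's profit: π = q_A(146 − 2(q_A + q_B)) − 36q_A.
∂π/∂q_A = 110 − 4q_A − 2q_B = 0, so q_A = 27.5 − 0.5q_B.
For B: ∂π/∂q_B = 107 − 5q_B − 2q_A = 0 ⇒ q_B = 21.4 − 0.4q_A.
Solving the two reaction functions simultaneously: (1 − (−0.5)(−0.4))q_A = 27.5 − 0.5·21.4, so 0.8q_A = 16.8 and q_A = 21.
Then q_B = 21.4 − 0.4·21 = 13.

21, 13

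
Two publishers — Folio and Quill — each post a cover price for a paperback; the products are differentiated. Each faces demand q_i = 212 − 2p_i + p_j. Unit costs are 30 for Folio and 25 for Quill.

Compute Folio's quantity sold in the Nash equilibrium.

120

Folio's profit: π = (p_{Folio} − 30)(212 − 2p_{Folio} + p_{Quill}).
∂π/∂p_{Folio} = 272 − 4p_{Folio} + p_{Quill} = 0 ⇒ p_{Folio} = 68 + 0.25p_{Quill}.
Similarly p_{Quill} = 65.5 + 0.25p_{Folio}.
Substituting the second reaction function into the first: p_{Folio} = 68 + 0.25(65.5 + 0.25p_{Folio}), which gives 0.9375p_{Folio} = 84.375 ⇒ p_{Folio} = 90.
Then p_{Quill} = 65.5 + 0.25·90 = 88.
q_{Folio} = 212 − 2·90 + 88 = 120.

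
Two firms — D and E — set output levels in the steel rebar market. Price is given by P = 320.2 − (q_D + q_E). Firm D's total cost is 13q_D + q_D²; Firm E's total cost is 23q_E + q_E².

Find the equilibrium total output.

Firm D's profit: π = q_D(320.2 − (q_D + q_E)) − 13q_D − q_D².
∂π/∂q_D = 307.2 − 4q_D − q_E = 0, so q_D = 76.8 − 0.25q_E.
By the same steps for E: q_E = 74.3 − 0.25q_D.
Plugging q_E into D's best response: q_D = 76.8 − 0.25(74.3 − 0.25q_D) ⇒ 0.9375q_D = 58.225, so q_D = 4658/75.
Then q_E = 74.3 − 0.25·(4658/75) = 4408/75.
Total output: 4658/75 + 4408/75 = 120.88.

120.88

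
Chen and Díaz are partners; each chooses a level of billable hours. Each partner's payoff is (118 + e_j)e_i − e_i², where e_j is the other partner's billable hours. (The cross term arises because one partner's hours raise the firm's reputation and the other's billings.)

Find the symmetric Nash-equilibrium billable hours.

Chen's payoff is (118 + e_D)e_C − e_C².
∂π/∂e_C = 118 + e_D − 2e_C = 0, so e_C = 59 + 0.5e_D.
The game is symmetric, so in equilibrium e_D = e_C: the reaction function gives 0.5e_C = 59, hence e_C = 118.

118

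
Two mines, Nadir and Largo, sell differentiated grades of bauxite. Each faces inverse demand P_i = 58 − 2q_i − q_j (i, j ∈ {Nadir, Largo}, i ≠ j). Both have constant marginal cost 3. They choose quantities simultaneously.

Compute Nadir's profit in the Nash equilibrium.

Mine Nadir's profit: π = q_{Nadir}(58 − 2q_{Nadir} − q_{Largo}) − 3q_{Nadir}.
∂π/∂q_{Nadir} = 55 − 4q_{Nadir} − q_{Largo} = 0 ⇒ q_{Nadir} = 13.75 − 0.25q_{Largo}.
By symmetry q_{Largo} = q_{Nadir}; substituting into the reaction function, 1.25q_{Nadir} = 13.75 and q_{Nadir} = 11.
P_{Nadir} = 58 − 2·11 − 11 = 25.
Profit = (25 − 3)·11 = 242.

242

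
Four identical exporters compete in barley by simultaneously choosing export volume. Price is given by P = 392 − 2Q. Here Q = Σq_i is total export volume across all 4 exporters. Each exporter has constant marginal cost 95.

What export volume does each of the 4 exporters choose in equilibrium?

29.7

A representative exporter's profit is π_i = q_i(392 − 2Q) − 95q_i, with Q = q_i + Σ_{j≠i} q_j.
First-order condition: 297 − 4q_i − 2Σ_{j≠i} q_j = 0.
Imposing symmetry (q_j = q for all j) turns Σ_{j≠i} q_j into 3q, so 297 = 10q and q = 29.7.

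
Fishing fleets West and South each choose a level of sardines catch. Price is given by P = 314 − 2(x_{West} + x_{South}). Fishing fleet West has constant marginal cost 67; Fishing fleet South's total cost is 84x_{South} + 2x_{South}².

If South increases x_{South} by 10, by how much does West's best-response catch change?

-5

Fishing fleet West's profit: π = x_{West}(314 − 2(x_{West} + x_{South})) − 67x_{West}.
∂π/∂x_{West} = 247 − 4x_{West} − 2x_{South} = 0, so x_{West} = 61.75 − 0.5x_{South}.
The reaction-function slope is −0.5, so a 10-unit rise in x_{South} moves x_{West} by −0.5 × 10 = −5. West's best response falls — the actions are strategic substitutes.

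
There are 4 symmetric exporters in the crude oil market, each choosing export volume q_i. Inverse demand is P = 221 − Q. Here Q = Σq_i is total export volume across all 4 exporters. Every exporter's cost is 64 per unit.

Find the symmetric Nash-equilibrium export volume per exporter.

A representative exporter's profit is π_i = q_i(221 − Q) − 64q_i, with Q = q_i + Σ_{j≠i} q_j.
First-order condition: 157 − 2q_i − Σ_{j≠i} q_j = 0.
In a symmetric equilibrium every exporter chooses the same q, so Σ_{j≠i} q_j = 3q. The condition becomes 157 − 5q = 0, giving q = 157/5 = 31.4.

31.4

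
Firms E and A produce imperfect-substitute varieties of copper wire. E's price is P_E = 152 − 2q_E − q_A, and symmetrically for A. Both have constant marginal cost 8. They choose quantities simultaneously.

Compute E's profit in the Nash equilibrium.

1658.88

Firm E's profit: π = q_E(152 − 2q_E − q_A) − 8q_E.
∂π/∂q_E = 144 − 4q_E − q_A = 0 ⇒ q_E = 36 − 0.25q_A.
By symmetry q_A = q_E; substituting into the reaction function, 1.25q_E = 36 and q_E = 28.8.
P_E = 152 − 2·28.8 − 28.8 = 65.6.
Profit = (65.6 − 8)·28.8 = 1658.88.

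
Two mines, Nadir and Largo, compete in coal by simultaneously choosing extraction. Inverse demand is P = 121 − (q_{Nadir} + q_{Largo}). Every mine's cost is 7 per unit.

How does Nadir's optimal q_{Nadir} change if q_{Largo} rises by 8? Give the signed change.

-4

Mine Nadir's profit: π = q_{Nadir}(121 − (q_{Nadir} + q_{Largo})) − 7q_{Nadir}.
∂π/∂q_{Nadir} = 114 − 2q_{Nadir} − q_{Largo} = 0, so q_{Nadir} = 57 − 0.5q_{Largo}.
The reaction-function slope is −0.5, so an 8-unit rise in q_{Largo} moves q_{Nadir} by −0.5 × 8 = −4. Nadir's best response falls — the actions are strategic substitutes.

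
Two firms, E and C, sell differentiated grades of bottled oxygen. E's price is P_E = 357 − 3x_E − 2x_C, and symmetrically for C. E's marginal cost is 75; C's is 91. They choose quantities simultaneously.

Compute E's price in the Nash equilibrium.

183.75

Firm E's profit: π = x_E(357 − 3x_E − 2x_C) − 75x_E.
∂π/∂x_E = 282 − 6x_E − 2x_C = 0 ⇒ x_E = 47 − (1/3)x_C.
Similarly x_C = 133/3 − (1/3)x_E.
Solving the two reaction functions simultaneously: (1 − (−1/3)(−1/3))x_E = 47 − (1/3)·(133/3), so (8/9)x_E = 290/9 and x_E = 36.25.
Then x_C = 133/3 − (1/3)·36.25 = 32.25.
P_E = 357 − 3·36.25 − 2·32.25 = 183.75.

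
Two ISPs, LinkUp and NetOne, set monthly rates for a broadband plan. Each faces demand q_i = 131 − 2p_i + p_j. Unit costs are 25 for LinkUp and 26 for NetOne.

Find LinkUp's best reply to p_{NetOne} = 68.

LinkUp's profit: π = (p_{LinkUp} − 25)(131 − 2p_{LinkUp} + p_{NetOne}).
∂π/∂p_{LinkUp} = 181 − 4p_{LinkUp} + p_{NetOne} = 0 ⇒ p_{LinkUp} = 45.25 + 0.25p_{NetOne}.
At p_{NetOne} = 68: p_{LinkUp} = 45.25 + 0.25·68 = 62.25.

62.25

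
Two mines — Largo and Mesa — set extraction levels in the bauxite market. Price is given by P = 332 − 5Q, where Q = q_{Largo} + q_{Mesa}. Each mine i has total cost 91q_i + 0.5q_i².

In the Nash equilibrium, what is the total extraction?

30.125

Mine Largo's profit: π = q_{Largo}(332 − 5(q_{Largo} + q_{Mesa})) − 91q_{Largo} − 0.5q_{Largo}².
∂π/∂q_{Largo} = 241 − 11q_{Largo} − 5q_{Mesa} = 0, so q_{Largo} = 241/11 − (5/11)q_{Mesa}.
Setting q_{Largo} = q_{Mesa} in the reaction function: q_{Largo} = 241/11 − (5/11)q_{Largo}, so q_{Largo} = (241/11) / (16/11) = 15.0625.
Total extraction: 15.0625 + 15.0625 = 30.125.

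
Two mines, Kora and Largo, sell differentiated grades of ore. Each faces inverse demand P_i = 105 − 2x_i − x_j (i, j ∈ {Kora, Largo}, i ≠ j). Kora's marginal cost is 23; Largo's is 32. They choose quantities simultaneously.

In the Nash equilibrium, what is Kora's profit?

578

Mine Kora's profit: π = x_{Kora}(105 − 2x_{Kora} − x_{Largo}) − 23x_{Kora}.
∂π/∂x_{Kora} = 82 − 4x_{Kora} − x_{Largo} = 0 ⇒ x_{Kora} = 20.5 − 0.25x_{Largo}.
Similarly x_{Largo} = 18.25 − 0.25x_{Kora}.
Plugging x_{Largo} into Kora's best response: x_{Kora} = 20.5 − 0.25(18.25 − 0.25x_{Kora}) ⇒ 0.9375x_{Kora} = 15.9375, so x_{Kora} = 17.
Then x_{Largo} = 18.25 − 0.25·17 = 14.
P_{Kora} = 105 − 2·17 − 14 = 57.
Profit = (57 − 23)·17 = 578.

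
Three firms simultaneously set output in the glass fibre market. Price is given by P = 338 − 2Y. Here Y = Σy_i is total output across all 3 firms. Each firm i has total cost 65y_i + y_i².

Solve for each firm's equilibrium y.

A representative firm's profit is π_i = y_i(338 − 2Y) − 65y_i − y_i², with Y = y_i + Σ_{j≠i} y_j.
First-order condition: 273 − 6y_i − 2Σ_{j≠i} y_j = 0.
With identical firms, set every y_j = y: then 273 − 6y − 4y = 0, i.e. y = 273/10 = 27.3.

27.3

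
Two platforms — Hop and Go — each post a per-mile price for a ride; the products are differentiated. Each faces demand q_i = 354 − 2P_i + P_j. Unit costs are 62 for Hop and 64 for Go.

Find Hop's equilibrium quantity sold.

Hop's profit: π = (P_{Hop} − 62)(354 − 2P_{Hop} + P_{Go}).
∂π/∂P_{Hop} = 478 − 4P_{Hop} + P_{Go} = 0 ⇒ P_{Hop} = 119.5 + 0.25P_{Go}.
Similarly P_{Go} = 120.5 + 0.25P_{Hop}.
Plugging P_{Go} into Hop's best response: P_{Hop} = 119.5 + 0.25(120.5 + 0.25P_{Hop}) ⇒ 0.9375P_{Hop} = 149.625, so P_{Hop} = 159.6.
Then P_{Go} = 120.5 + 0.25·159.6 = 160.4.
q_{Hop} = 354 − 2·159.6 + 160.4 = 195.2.

195.2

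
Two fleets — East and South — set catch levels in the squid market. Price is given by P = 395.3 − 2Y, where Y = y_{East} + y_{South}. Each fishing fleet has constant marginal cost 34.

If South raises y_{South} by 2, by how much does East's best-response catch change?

Fishing fleet East's profit: π = y_{East}(395.3 − 2(y_{East} + y_{South})) − 34y_{East}.
∂π/∂y_{East} = 361.3 − 4y_{East} − 2y_{South} = 0, so y_{East} = 90.325 − 0.5y_{South}.
The reaction-function slope is −0.5, so a 2-unit rise in y_{South} moves y_{East} by −0.5 × 2 = −1. East's best response falls — the actions are strategic substitutes.

-1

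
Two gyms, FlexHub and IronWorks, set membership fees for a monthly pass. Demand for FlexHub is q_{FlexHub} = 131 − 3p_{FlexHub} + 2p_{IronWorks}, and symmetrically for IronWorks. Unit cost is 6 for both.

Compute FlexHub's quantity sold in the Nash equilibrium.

FlexHub's profit: π = (p_{FlexHub} − 6)(131 − 3p_{FlexHub} + 2p_{IronWorks}).
∂π/∂p_{FlexHub} = 149 − 6p_{FlexHub} + 2p_{IronWorks} = 0 ⇒ p_{FlexHub} = 149/6 + (1/3)p_{IronWorks}.
The game is symmetric, so in equilibrium p_{IronWorks} = p_{FlexHub}: the reaction function gives (2/3)p_{FlexHub} = 149/6, hence p_{FlexHub} = 37.25.
q_{FlexHub} = 131 − 3·37.25 + 2·37.25 = 93.75.

93.75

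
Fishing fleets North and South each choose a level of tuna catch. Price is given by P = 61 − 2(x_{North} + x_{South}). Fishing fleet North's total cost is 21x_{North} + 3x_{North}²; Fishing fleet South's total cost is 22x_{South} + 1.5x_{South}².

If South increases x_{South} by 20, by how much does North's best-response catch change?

-4

Fishing fleet North's profit: π = x_{North}(61 − 2(x_{North} + x_{South})) − 21x_{North} − 3x_{North}².
∂π/∂x_{North} = 40 − 10x_{North} − 2x_{South} = 0, so x_{North} = 4 − 0.2x_{South}.
The reaction-function slope is −0.2, so a 20-unit rise in x_{South} moves x_{North} by −0.2 × 20 = −4. North's best response falls — the actions are strategic substitutes.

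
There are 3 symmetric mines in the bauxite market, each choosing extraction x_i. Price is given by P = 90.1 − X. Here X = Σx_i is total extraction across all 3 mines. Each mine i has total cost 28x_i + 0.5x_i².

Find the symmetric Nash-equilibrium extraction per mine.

A representative mine's profit is π_i = x_i(90.1 − X) − 28x_i − 0.5x_i², with X = x_i + Σ_{j≠i} x_j.
First-order condition: 62.1 − 3x_i − Σ_{j≠i} x_j = 0.
Imposing symmetry (x_j = x for all j) turns Σ_{j≠i} x_j into 2x, so 62.1 = 5x and x = 12.42.

12.42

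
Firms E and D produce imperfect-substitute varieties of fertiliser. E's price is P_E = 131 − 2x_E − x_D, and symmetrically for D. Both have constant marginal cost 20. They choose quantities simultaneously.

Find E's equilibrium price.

Firm E's profit: π = x_E(131 − 2x_E − x_D) − 20x_E.
∂π/∂x_E = 111 − 4x_E − x_D = 0 ⇒ x_E = 27.75 − 0.25x_D.
By symmetry x_D = x_E; substituting into the reaction function, 1.25x_E = 27.75 and x_E = 22.2.
P_E = 131 − 2·22.2 − 22.2 = 64.4.

64.4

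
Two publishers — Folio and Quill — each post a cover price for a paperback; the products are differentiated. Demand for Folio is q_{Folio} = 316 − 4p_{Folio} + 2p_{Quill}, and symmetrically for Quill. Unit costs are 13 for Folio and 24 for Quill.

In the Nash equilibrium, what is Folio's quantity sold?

199.2

Folio's profit: π = (p_{Folio} − 13)(316 − 4p_{Folio} + 2p_{Quill}).
∂π/∂p_{Folio} = 368 − 8p_{Folio} + 2p_{Quill} = 0 ⇒ p_{Folio} = 46 + 0.25p_{Quill}.
Similarly p_{Quill} = 51.5 + 0.25p_{Folio}.
Solving the two reaction functions simultaneously: (1 − (0.25)(0.25))p_{Folio} = 46 + 0.25·51.5, so 0.9375p_{Folio} = 58.875 and p_{Folio} = 62.8.
Then p_{Quill} = 51.5 + 0.25·62.8 = 67.2.
q_{Folio} = 316 − 4·62.8 + 2·67.2 = 199.2.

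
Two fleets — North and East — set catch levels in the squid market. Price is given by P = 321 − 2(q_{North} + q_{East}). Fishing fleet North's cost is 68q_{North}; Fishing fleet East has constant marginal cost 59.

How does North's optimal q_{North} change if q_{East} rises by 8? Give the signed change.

-4

Fishing fleet North's profit: π = q_{North}(321 − 2(q_{North} + q_{East})) − 68q_{North}.
∂π/∂q_{North} = 253 − 4q_{North} − 2q_{East} = 0, so q_{North} = 63.25 − 0.5q_{East}.
The reaction-function slope is −0.5, so an 8-unit rise in q_{East} moves q_{North} by −0.5 × 8 = −4. North's best response falls — the actions are strategic substitutes.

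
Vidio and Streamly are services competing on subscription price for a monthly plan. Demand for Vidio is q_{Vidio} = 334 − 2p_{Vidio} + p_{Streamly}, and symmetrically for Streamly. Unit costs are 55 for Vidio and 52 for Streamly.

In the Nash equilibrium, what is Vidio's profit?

Vidio's profit: π = (p_{Vidio} − 55)(334 − 2p_{Vidio} + p_{Streamly}).
∂π/∂p_{Vidio} = 444 − 4p_{Vidio} + p_{Streamly} = 0 ⇒ p_{Vidio} = 111 + 0.25p_{Streamly}.
Similarly p_{Streamly} = 109.5 + 0.25p_{Vidio}.
Solving the two reaction functions simultaneously: (1 − (0.25)(0.25))p_{Vidio} = 111 + 0.25·109.5, so 0.9375p_{Vidio} = 138.375 and p_{Vidio} = 147.6.
Then p_{Streamly} = 109.5 + 0.25·147.6 = 146.4.
q_{Vidio} = 334 − 2·147.6 + 146.4 = 185.2.
Profit = (147.6 − 55)·185.2 = 17149.52.

17149.52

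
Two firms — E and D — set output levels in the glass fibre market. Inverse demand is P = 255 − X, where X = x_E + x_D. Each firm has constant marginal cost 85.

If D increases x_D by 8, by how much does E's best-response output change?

-4

Firm E's profit: π = x_E(255 − (x_E + x_D)) − 85x_E.
∂π/∂x_E = 170 − 2x_E − x_D = 0, so x_E = 85 − 0.5x_D.
The reaction-function slope is −0.5, so an 8-unit rise in x_D moves x_E by −0.5 × 8 = −4. E's best response falls — the actions are strategic substitutes.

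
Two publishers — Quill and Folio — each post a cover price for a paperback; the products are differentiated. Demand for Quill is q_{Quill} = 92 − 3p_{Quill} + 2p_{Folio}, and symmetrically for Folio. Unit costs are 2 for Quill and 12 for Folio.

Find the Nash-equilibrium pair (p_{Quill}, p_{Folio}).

Quill's profit: π = (p_{Quill} − 2)(92 − 3p_{Quill} + 2p_{Folio}).
∂π/∂p_{Quill} = 98 − 6p_{Quill} + 2p_{Folio} = 0 ⇒ p_{Quill} = 49/3 + (1/3)p_{Folio}.
Similarly p_{Folio} = 64/3 + (1/3)p_{Quill}.
Solving the two reaction functions simultaneously: (1 − (1/3)(1/3))p_{Quill} = 49/3 + (1/3)·(64/3), so (8/9)p_{Quill} = 211/9 and p_{Quill} = 26.375.
Then p_{Folio} = 64/3 + (1/3)·26.375 = 30.125.

26.375, 30.125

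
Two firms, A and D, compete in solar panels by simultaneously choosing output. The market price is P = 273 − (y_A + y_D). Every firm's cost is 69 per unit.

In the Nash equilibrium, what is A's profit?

4624

Firm A's profit: π = y_A(273 − (y_A + y_D)) − 69y_A.
∂π/∂y_A = 204 − 2y_A − y_D = 0, so y_A = 102 − 0.5y_D.
Setting y_A = y_D in the reaction function: y_A = 102 − 0.5y_A, so y_A = 102 / 1.5 = 68.
Price P = 273 − 136 = 137.
A's profit: (137 − 69)·68 = 4624.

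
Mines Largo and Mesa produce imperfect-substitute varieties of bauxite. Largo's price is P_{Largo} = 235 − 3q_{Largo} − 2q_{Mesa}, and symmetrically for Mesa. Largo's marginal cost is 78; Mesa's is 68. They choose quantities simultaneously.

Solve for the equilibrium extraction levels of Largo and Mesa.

Mine Largo's profit: π = q_{Largo}(235 − 3q_{Largo} − 2q_{Mesa}) − 78q_{Largo}.
∂π/∂q_{Largo} = 157 − 6q_{Largo} − 2q_{Mesa} = 0 ⇒ q_{Largo} = 157/6 − (1/3)q_{Mesa}.
Similarly q_{Mesa} = 167/6 − (1/3)q_{Largo}.
Plugging q_{Mesa} into Largo's best response: q_{Largo} = 157/6 − (1/3)(167/6 − (1/3)q_{Largo}) ⇒ (8/9)q_{Largo} = 152/9, so q_{Largo} = 19.
Then q_{Mesa} = 167/6 − (1/3)·19 = 21.5.

19, 21.5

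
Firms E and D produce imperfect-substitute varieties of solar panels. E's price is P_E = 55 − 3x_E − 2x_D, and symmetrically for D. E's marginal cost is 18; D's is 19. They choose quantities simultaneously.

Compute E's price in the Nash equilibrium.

32.0625

Firm E's profit: π = x_E(55 − 3x_E − 2x_D) − 18x_E.
∂π/∂x_E = 37 − 6x_E − 2x_D = 0 ⇒ x_E = 37/6 − (1/3)x_D.
Similarly x_D = 6 − (1/3)x_E.
Plugging x_D into E's best response: x_E = 37/6 − (1/3)(6 − (1/3)x_E) ⇒ (8/9)x_E = 25/6, so x_E = 4.6875.
Then x_D = 6 − (1/3)·4.6875 = 4.4375.
P_E = 55 − 3·4.6875 − 2·4.4375 = 32.0625.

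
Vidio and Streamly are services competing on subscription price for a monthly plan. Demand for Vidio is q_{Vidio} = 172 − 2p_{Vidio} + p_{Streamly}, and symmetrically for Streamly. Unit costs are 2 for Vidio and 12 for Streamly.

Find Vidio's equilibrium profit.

6728

Vidio's profit: π = (p_{Vidio} − 2)(172 − 2p_{Vidio} + p_{Streamly}).
∂π/∂p_{Vidio} = 176 − 4p_{Vidio} + p_{Streamly} = 0 ⇒ p_{Vidio} = 44 + 0.25p_{Streamly}.
Similarly p_{Streamly} = 49 + 0.25p_{Vidio}.
Substituting the second reaction function into the first: p_{Vidio} = 44 + 0.25(49 + 0.25p_{Vidio}), which gives 0.9375p_{Vidio} = 56.25 ⇒ p_{Vidio} = 60.
Then p_{Streamly} = 49 + 0.25·60 = 64.
q_{Vidio} = 172 − 2·60 + 64 = 116.
Profit = (60 − 2)·116 = 6728.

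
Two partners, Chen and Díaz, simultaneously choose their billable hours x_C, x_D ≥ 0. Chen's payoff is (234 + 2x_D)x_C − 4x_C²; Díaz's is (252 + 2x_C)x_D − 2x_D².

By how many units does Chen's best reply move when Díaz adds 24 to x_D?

Expanding Chen's payoff: 234x_C + 2x_Dx_C − 4x_C².
∂π/∂x_C = 234 + 2x_D − 8x_C = 0, so x_C = 29.25 + 0.25x_D.
The reaction-function slope is 0.25, so a 24-unit rise in x_D moves x_C by 0.25 × 24 = 6. Chen's best response rises — the actions are strategic complements.

6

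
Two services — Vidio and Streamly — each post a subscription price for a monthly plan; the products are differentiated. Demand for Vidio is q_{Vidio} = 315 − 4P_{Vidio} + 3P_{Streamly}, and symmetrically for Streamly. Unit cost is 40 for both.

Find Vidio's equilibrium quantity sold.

220

Vidio's profit: π = (P_{Vidio} − 40)(315 − 4P_{Vidio} + 3P_{Streamly}).
∂π/∂P_{Vidio} = 475 − 8P_{Vidio} + 3P_{Streamly} = 0 ⇒ P_{Vidio} = 59.375 + 0.375P_{Streamly}.
By symmetry P_{Streamly} = P_{Vidio}; substituting into the reaction function, 0.625P_{Vidio} = 59.375 and P_{Vidio} = 95.
q_{Vidio} = 315 − 4·95 + 3·95 = 220.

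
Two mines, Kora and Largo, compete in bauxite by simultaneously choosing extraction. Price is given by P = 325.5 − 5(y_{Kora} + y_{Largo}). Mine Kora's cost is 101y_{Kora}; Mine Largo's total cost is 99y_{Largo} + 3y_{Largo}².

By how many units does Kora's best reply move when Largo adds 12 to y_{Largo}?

-6

Mine Kora's profit: π = y_{Kora}(325.5 − 5(y_{Kora} + y_{Largo})) − 101y_{Kora}.
∂π/∂y_{Kora} = 224.5 − 10y_{Kora} − 5y_{Largo} = 0, so y_{Kora} = 22.45 − 0.5y_{Largo}.
The reaction-function slope is −0.5, so a 12-unit rise in y_{Largo} moves y_{Kora} by −0.5 × 12 = −6. Kora's best response falls — the actions are strategic substitutes.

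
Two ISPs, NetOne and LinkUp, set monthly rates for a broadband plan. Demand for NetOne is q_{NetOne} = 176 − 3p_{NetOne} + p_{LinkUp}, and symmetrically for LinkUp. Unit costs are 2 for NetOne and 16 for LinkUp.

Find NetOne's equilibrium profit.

NetOne's profit: π = (p_{NetOne} − 2)(176 − 3p_{NetOne} + p_{LinkUp}).
∂π/∂p_{NetOne} = 182 − 6p_{NetOne} + p_{LinkUp} = 0 ⇒ p_{NetOne} = 91/3 + (1/6)p_{LinkUp}.
Similarly p_{LinkUp} = 112/3 + (1/6)p_{NetOne}.
Substituting the second reaction function into the first: p_{NetOne} = 91/3 + (1/6)(112/3 + (1/6)p_{NetOne}), which gives (35/36)p_{NetOne} = 329/9 ⇒ p_{NetOne} = 37.6.
Then p_{LinkUp} = 112/3 + (1/6)·37.6 = 43.6.
q_{NetOne} = 176 − 3·37.6 + 43.6 = 106.8.
Profit = (37.6 − 2)·106.8 = 3802.08.

3802.08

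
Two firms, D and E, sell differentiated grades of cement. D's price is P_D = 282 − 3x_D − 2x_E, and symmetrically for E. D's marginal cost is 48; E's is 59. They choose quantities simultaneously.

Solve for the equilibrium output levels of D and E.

Firm D's profit: π = x_D(282 − 3x_D − 2x_E) − 48x_D.
∂π/∂x_D = 234 − 6x_D − 2x_E = 0 ⇒ x_D = 39 − (1/3)x_E.
Similarly x_E = 223/6 − (1/3)x_D.
Plugging x_E into D's best response: x_D = 39 − (1/3)(223/6 − (1/3)x_D) ⇒ (8/9)x_D = 479/18, so x_D = 29.9375.
Then x_E = 223/6 − (1/3)·29.9375 = 27.1875.

29.9375, 27.1875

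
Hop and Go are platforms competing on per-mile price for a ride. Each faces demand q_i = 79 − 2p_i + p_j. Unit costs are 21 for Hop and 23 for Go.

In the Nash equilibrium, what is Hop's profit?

768.32

Hop's profit: π = (p_{Hop} − 21)(79 − 2p_{Hop} + p_{Go}).
∂π/∂p_{Hop} = 121 − 4p_{Hop} + p_{Go} = 0 ⇒ p_{Hop} = 30.25 + 0.25p_{Go}.
Similarly p_{Go} = 31.25 + 0.25p_{Hop}.
Solving the two reaction functions simultaneously: (1 − (0.25)(0.25))p_{Hop} = 30.25 + 0.25·31.25, so 0.9375p_{Hop} = 38.0625 and p_{Hop} = 40.6.
Then p_{Go} = 31.25 + 0.25·40.6 = 41.4.
q_{Hop} = 79 − 2·40.6 + 41.4 = 39.2.
Profit = (40.6 − 21)·39.2 = 768.32.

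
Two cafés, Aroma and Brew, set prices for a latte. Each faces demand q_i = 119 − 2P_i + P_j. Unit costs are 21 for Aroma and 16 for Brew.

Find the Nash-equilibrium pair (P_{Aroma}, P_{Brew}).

Aroma's profit: π = (P_{Aroma} − 21)(119 − 2P_{Aroma} + P_{Brew}).
∂π/∂P_{Aroma} = 161 − 4P_{Aroma} + P_{Brew} = 0 ⇒ P_{Aroma} = 40.25 + 0.25P_{Brew}.
Similarly P_{Brew} = 37.75 + 0.25P_{Aroma}.
Substituting the second reaction function into the first: P_{Aroma} = 40.25 + 0.25(37.75 + 0.25P_{Aroma}), which gives 0.9375P_{Aroma} = 49.6875 ⇒ P_{Aroma} = 53.
Then P_{Brew} = 37.75 + 0.25·53 = 51.

53, 51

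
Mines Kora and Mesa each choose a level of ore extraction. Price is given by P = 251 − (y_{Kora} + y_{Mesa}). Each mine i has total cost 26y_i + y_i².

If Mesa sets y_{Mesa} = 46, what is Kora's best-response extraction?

Mine Kora's profit: π = y_{Kora}(251 − (y_{Kora} + y_{Mesa})) − 26y_{Kora} − y_{Kora}².
∂π/∂y_{Kora} = 225 − 4y_{Kora} − y_{Mesa} = 0, so y_{Kora} = 56.25 − 0.25y_{Mesa}.
At y_{Mesa} = 46: y_{Kora} = 56.25 − 0.25·46 = 44.75.

44.75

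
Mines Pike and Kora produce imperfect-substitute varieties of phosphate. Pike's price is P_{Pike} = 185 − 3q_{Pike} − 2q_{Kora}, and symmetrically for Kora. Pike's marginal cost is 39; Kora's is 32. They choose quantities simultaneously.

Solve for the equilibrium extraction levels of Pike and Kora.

Mine Pike's profit: π = q_{Pike}(185 − 3q_{Pike} − 2q_{Kora}) − 39q_{Pike}.
∂π/∂q_{Pike} = 146 − 6q_{Pike} − 2q_{Kora} = 0 ⇒ q_{Pike} = 73/3 − (1/3)q_{Kora}.
Similarly q_{Kora} = 25.5 − (1/3)q_{Pike}.
Substituting the second reaction function into the first: q_{Pike} = 73/3 − (1/3)(25.5 − (1/3)q_{Pike}), which gives (8/9)q_{Pike} = 95/6 ⇒ q_{Pike} = 17.8125.
Then q_{Kora} = 25.5 − (1/3)·17.8125 = 19.5625.

17.8125, 19.5625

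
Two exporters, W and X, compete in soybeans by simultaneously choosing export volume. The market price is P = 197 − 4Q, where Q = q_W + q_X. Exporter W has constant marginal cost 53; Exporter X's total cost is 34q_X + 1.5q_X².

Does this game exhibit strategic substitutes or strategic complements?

Exporter W's profit: π = q_W(197 − 4(q_W + q_X)) − 53q_W.
∂π/∂q_W = 144 − 8q_W − 4q_X = 0, so q_W = 18 − 0.5q_X.
The best-response slope dq_W/dq_X = −0.5 < 0: the reaction function is downward-sloping, so the choices are strategic substitutes.

strategic substitutes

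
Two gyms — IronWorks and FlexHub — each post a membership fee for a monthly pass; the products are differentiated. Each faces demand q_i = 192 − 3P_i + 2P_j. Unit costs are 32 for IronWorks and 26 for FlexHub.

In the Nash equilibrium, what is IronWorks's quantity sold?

116.625

IronWorks's profit: π = (P_{IronWorks} − 32)(192 − 3P_{IronWorks} + 2P_{FlexHub}).
∂π/∂P_{IronWorks} = 288 − 6P_{IronWorks} + 2P_{FlexHub} = 0 ⇒ P_{IronWorks} = 48 + (1/3)P_{FlexHub}.
Similarly P_{FlexHub} = 45 + (1/3)P_{IronWorks}.
Substituting the second reaction function into the first: P_{IronWorks} = 48 + (1/3)(45 + (1/3)P_{IronWorks}), which gives (8/9)P_{IronWorks} = 63 ⇒ P_{IronWorks} = 70.875.
Then P_{FlexHub} = 45 + (1/3)·70.875 = 68.625.
q_{IronWorks} = 192 − 3·70.875 + 2·68.625 = 116.625.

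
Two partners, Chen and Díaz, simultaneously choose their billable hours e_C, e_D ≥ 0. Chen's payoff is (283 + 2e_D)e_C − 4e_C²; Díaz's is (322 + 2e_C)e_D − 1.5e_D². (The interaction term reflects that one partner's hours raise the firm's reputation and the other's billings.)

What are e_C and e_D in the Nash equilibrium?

Expanding Chen's payoff: 283e_C + 2e_De_C − 4e_C².
∂π/∂e_C = 283 + 2e_D − 8e_C = 0, so e_C = 35.375 + 0.25e_D.
Likewise for Díaz: e_D = 322/3 + (2/3)e_C.
Substituting the second reaction function into the first: e_C = 35.375 + 0.25(322/3 + (2/3)e_C), which gives (5/6)e_C = 1493/24 ⇒ e_C = 74.65.
Then e_D = 322/3 + (2/3)·74.65 = 157.1.

74.65, 157.1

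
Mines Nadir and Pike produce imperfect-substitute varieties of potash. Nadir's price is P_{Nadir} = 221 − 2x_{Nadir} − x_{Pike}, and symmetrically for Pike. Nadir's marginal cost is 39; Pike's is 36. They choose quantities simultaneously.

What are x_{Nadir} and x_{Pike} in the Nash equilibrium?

36.2, 37.2

Mine Nadir's profit: π = x_{Nadir}(221 − 2x_{Nadir} − x_{Pike}) − 39x_{Nadir}.
∂π/∂x_{Nadir} = 182 − 4x_{Nadir} − x_{Pike} = 0 ⇒ x_{Nadir} = 45.5 − 0.25x_{Pike}.
Similarly x_{Pike} = 46.25 − 0.25x_{Nadir}.
Substituting the second reaction function into the first: x_{Nadir} = 45.5 − 0.25(46.25 − 0.25x_{Nadir}), which gives 0.9375x_{Nadir} = 33.9375 ⇒ x_{Nadir} = 36.2.
Then x_{Pike} = 46.25 − 0.25·36.2 = 37.2.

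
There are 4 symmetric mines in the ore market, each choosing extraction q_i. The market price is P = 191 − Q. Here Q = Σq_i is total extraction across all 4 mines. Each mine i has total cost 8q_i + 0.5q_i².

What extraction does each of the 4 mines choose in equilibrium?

30.5

A representative mine's profit is π_i = q_i(191 − Q) − 8q_i − 0.5q_i², with Q = q_i + Σ_{j≠i} q_j.
First-order condition: 183 − 3q_i − Σ_{j≠i} q_j = 0.
In a symmetric equilibrium every mine chooses the same q, so Σ_{j≠i} q_j = 3q. The condition becomes 183 − 6q = 0, giving q = 183/6 = 30.5.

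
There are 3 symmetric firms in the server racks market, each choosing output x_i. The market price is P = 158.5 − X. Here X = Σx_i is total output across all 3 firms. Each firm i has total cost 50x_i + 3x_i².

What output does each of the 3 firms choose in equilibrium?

10.85

A representative firm's profit is π_i = x_i(158.5 − X) − 50x_i − 3x_i², with X = x_i + Σ_{j≠i} x_j.
First-order condition: 108.5 − 8x_i − Σ_{j≠i} x_j = 0.
With identical firms, set every x_j = x: then 108.5 − 8x − 2x = 0, i.e. x = 108.5/10 = 10.85.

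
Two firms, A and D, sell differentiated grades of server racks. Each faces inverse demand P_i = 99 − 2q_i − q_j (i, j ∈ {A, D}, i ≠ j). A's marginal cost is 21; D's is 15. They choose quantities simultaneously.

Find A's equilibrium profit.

Firm A's profit: π = q_A(99 − 2q_A − q_D) − 21q_A.
∂π/∂q_A = 78 − 4q_A − q_D = 0 ⇒ q_A = 19.5 − 0.25q_D.
Similarly q_D = 21 − 0.25q_A.
Substituting the second reaction function into the first: q_A = 19.5 − 0.25(21 − 0.25q_A), which gives 0.9375q_A = 14.25 ⇒ q_A = 15.2.
Then q_D = 21 − 0.25·15.2 = 17.2.
P_A = 99 − 2·15.2 − 17.2 = 51.4.
Profit = (51.4 − 21)·15.2 = 462.08.

462.08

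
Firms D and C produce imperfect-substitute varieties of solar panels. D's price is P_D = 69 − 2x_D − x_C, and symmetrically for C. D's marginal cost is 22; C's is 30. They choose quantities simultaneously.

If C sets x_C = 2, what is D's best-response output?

11.25

Firm D's profit: π = x_D(69 − 2x_D − x_C) − 22x_D.
∂π/∂x_D = 47 − 4x_D − x_C = 0 ⇒ x_D = 11.75 − 0.25x_C.
At x_C = 2: x_D = 11.75 − 0.25·2 = 11.25.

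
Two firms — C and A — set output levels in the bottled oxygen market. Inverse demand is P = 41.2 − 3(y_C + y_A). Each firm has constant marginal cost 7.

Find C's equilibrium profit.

43.32

Firm C's profit: π = y_C(41.2 − 3(y_C + y_A)) − 7y_C.
∂π/∂y_C = 34.2 − 6y_C − 3y_A = 0, so y_C = 5.7 − 0.5y_A.
By symmetry y_A = y_C; substituting into the reaction function, 1.5y_C = 5.7 and y_C = 3.8.
Price P = 41.2 − 3·7.6 = 18.4.
C's profit: (18.4 − 7)·3.8 = 43.32.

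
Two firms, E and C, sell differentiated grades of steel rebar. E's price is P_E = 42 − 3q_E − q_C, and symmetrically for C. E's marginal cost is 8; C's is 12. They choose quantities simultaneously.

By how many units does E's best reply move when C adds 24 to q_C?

Firm E's profit: π = q_E(42 − 3q_E − q_C) − 8q_E.
∂π/∂q_E = 34 − 6q_E − q_C = 0 ⇒ q_E = 17/3 − (1/6)q_C.
The reaction-function slope is −1/6, so a 24-unit rise in q_C moves q_E by −1/6 × 24 = −4. E's best response falls — the actions are strategic substitutes.

-4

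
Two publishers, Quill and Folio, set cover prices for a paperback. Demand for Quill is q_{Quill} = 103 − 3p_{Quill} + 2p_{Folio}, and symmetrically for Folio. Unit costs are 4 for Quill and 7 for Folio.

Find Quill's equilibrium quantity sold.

75.9375

Quill's profit: π = (p_{Quill} − 4)(103 − 3p_{Quill} + 2p_{Folio}).
∂π/∂p_{Quill} = 115 − 6p_{Quill} + 2p_{Folio} = 0 ⇒ p_{Quill} = 115/6 + (1/3)p_{Folio}.
Similarly p_{Folio} = 62/3 + (1/3)p_{Quill}.
Plugging p_{Folio} into Quill's best response: p_{Quill} = 115/6 + (1/3)(62/3 + (1/3)p_{Quill}) ⇒ (8/9)p_{Quill} = 469/18, so p_{Quill} = 29.3125.
Then p_{Folio} = 62/3 + (1/3)·29.3125 = 30.4375.
q_{Quill} = 103 − 3·29.3125 + 2·30.4375 = 75.9375.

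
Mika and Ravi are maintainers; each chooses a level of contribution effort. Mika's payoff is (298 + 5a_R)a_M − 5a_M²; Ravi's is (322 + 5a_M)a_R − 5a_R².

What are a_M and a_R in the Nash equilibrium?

Expanding Mika's payoff: 298a_M + 5a_Ra_M − 5a_M².
∂π/∂a_M = 298 + 5a_R − 10a_M = 0, so a_M = 29.8 + 0.5a_R.
Likewise for Ravi: a_R = 32.2 + 0.5a_M.
Plugging a_R into Mika's best response: a_M = 29.8 + 0.5(32.2 + 0.5a_M) ⇒ 0.75a_M = 45.9, so a_M = 61.2.
Then a_R = 32.2 + 0.5·61.2 = 62.8.

61.2, 62.8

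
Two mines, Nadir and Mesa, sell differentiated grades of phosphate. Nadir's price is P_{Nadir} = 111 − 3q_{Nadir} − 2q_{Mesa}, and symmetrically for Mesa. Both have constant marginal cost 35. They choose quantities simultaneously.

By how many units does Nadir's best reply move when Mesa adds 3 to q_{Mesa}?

Mine Nadir's profit: π = q_{Nadir}(111 − 3q_{Nadir} − 2q_{Mesa}) − 35q_{Nadir}.
∂π/∂q_{Nadir} = 76 − 6q_{Nadir} − 2q_{Mesa} = 0 ⇒ q_{Nadir} = 38/3 − (1/3)q_{Mesa}.
The reaction-function slope is −1/3, so a 3-unit rise in q_{Mesa} moves q_{Nadir} by −1/3 × 3 = −1. Nadir's best response falls — the actions are strategic substitutes.

-1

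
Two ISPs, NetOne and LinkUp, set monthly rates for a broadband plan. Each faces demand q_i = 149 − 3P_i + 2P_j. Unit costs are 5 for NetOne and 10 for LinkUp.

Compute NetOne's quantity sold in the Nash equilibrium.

NetOne's profit: π = (P_{NetOne} − 5)(149 − 3P_{NetOne} + 2P_{LinkUp}).
∂π/∂P_{NetOne} = 164 − 6P_{NetOne} + 2P_{LinkUp} = 0 ⇒ P_{NetOne} = 82/3 + (1/3)P_{LinkUp}.
Similarly P_{LinkUp} = 179/6 + (1/3)P_{NetOne}.
Solving the two reaction functions simultaneously: (1 − (1/3)(1/3))P_{NetOne} = 82/3 + (1/3)·(179/6), so (8/9)P_{NetOne} = 671/18 and P_{NetOne} = 41.9375.
Then P_{LinkUp} = 179/6 + (1/3)·41.9375 = 43.8125.
q_{NetOne} = 149 − 3·41.9375 + 2·43.8125 = 110.8125.

110.8125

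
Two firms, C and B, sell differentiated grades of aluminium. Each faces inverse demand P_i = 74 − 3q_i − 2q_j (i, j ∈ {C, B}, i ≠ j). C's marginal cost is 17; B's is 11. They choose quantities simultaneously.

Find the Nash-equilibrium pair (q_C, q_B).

Firm C's profit: π = q_C(74 − 3q_C − 2q_B) − 17q_C.
∂π/∂q_C = 57 − 6q_C − 2q_B = 0 ⇒ q_C = 9.5 − (1/3)q_B.
Similarly q_B = 10.5 − (1/3)q_C.
Solving the two reaction functions simultaneously: (1 − (−1/3)(−1/3))q_C = 9.5 − (1/3)·10.5, so (8/9)q_C = 6 and q_C = 6.75.
Then q_B = 10.5 − (1/3)·6.75 = 8.25.

6.75, 8.25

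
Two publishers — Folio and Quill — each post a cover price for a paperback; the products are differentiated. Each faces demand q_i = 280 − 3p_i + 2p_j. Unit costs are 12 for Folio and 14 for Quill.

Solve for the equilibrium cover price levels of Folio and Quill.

79.375, 80.125

Folio's profit: π = (p_{Folio} − 12)(280 − 3p_{Folio} + 2p_{Quill}).
∂π/∂p_{Folio} = 316 − 6p_{Folio} + 2p_{Quill} = 0 ⇒ p_{Folio} = 158/3 + (1/3)p_{Quill}.
Similarly p_{Quill} = 161/3 + (1/3)p_{Folio}.
Plugging p_{Quill} into Folio's best response: p_{Folio} = 158/3 + (1/3)(161/3 + (1/3)p_{Folio}) ⇒ (8/9)p_{Folio} = 635/9, so p_{Folio} = 79.375.
Then p_{Quill} = 161/3 + (1/3)·79.375 = 80.125.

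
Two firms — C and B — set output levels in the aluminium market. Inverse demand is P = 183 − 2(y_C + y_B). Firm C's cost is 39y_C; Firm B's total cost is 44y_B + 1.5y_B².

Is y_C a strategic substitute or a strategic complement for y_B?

strategic substitutes

Firm C's profit: π = y_C(183 − 2(y_C + y_B)) − 39y_C.
∂π/∂y_C = 144 − 4y_C − 2y_B = 0, so y_C = 36 − 0.5y_B.
The best-response slope dy_C/dy_B = −0.5 < 0: the reaction function is downward-sloping, so the choices are strategic substitutes.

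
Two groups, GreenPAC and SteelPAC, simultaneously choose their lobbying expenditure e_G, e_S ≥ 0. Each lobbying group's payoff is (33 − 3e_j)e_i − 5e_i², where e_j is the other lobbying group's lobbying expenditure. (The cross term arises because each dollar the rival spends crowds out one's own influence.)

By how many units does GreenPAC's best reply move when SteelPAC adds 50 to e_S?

GreenPAC's payoff is (33 − 3e_S)e_G − 5e_G².
∂π/∂e_G = 33 − 3e_S − 10e_G = 0, so e_G = 3.3 − 0.3e_S.
The reaction-function slope is −0.3, so a 50-unit rise in e_S moves e_G by −0.3 × 50 = −15. GreenPAC's best response falls — the actions are strategic substitutes.

-15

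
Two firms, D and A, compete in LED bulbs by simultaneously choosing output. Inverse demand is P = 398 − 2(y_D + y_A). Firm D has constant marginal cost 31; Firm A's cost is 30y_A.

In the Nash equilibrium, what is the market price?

153

Firm D's profit: π = y_D(398 − 2(y_D + y_A)) − 31y_D.
∂π/∂y_D = 367 − 4y_D − 2y_A = 0, so y_D = 91.75 − 0.5y_A.
By the same steps for A: y_A = 92 − 0.5y_D.
Solving the two reaction functions simultaneously: (1 − (−0.5)(−0.5))y_D = 91.75 − 0.5·92, so 0.75y_D = 45.75 and y_D = 61.
Then y_A = 92 − 0.5·61 = 61.5.
Equilibrium price: P = 398 − 2·122.5 = 153.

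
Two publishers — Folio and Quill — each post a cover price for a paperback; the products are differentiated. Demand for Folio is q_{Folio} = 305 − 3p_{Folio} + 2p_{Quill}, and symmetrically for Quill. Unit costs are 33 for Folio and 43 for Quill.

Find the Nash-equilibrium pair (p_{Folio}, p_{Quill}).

Folio's profit: π = (p_{Folio} − 33)(305 − 3p_{Folio} + 2p_{Quill}).
∂π/∂p_{Folio} = 404 − 6p_{Folio} + 2p_{Quill} = 0 ⇒ p_{Folio} = 202/3 + (1/3)p_{Quill}.
Similarly p_{Quill} = 217/3 + (1/3)p_{Folio}.
Plugging p_{Quill} into Folio's best response: p_{Folio} = 202/3 + (1/3)(217/3 + (1/3)p_{Folio}) ⇒ (8/9)p_{Folio} = 823/9, so p_{Folio} = 102.875.
Then p_{Quill} = 217/3 + (1/3)·102.875 = 106.625.

102.875, 106.625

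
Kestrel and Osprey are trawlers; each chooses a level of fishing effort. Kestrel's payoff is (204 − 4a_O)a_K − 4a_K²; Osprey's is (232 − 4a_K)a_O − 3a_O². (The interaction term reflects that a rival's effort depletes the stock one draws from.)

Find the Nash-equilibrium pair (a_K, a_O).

Expanding Kestrel's payoff: 204a_K − 4a_Oa_K − 4a_K².
∂π/∂a_K = 204 − 4a_O − 8a_K = 0, so a_K = 25.5 − 0.5a_O.
Likewise for Osprey: a_O = 116/3 − (2/3)a_K.
Substituting the second reaction function into the first: a_K = 25.5 − 0.5(116/3 − (2/3)a_K), which gives (2/3)a_K = 37/6 ⇒ a_K = 9.25.
Then a_O = 116/3 − (2/3)·9.25 = 32.5.

9.25, 32.5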